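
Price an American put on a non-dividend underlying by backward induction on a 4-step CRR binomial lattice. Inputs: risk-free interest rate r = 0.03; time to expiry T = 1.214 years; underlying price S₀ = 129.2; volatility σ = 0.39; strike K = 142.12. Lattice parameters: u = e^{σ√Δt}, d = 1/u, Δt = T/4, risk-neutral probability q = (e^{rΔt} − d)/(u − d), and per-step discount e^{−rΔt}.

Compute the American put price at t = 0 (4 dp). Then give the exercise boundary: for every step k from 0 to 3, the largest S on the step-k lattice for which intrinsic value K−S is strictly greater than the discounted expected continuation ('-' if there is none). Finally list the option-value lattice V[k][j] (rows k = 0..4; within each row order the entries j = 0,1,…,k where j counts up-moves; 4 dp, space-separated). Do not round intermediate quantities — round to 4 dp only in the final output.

Δt=0.30350, u=1.23968, d=0.80666, q=0.46761, disc=e^(-rΔt)=0.99094
k=4 terminal: V=max(K-S,0) → 87.4156 58.0497 12.9200 0.0000 0.0000
k=3: j=0 S=67.8160 intr=74.3040 cont=73.0158 V=74.3040[EX]; j=1 S=104.2203 intr=37.8997 cont=36.6115 V=37.8997[EX]; j=2 S=160.1668 intr=0.0000 cont=6.8161 V=6.8161[hold]; j=3 S=246.1459 intr=0.0000 cont=0.0000 V=0.0000[hold]  S*(3)=104.2203
k=2: j=0 S=84.0703 intr=58.0497 cont=56.7616 V=58.0497[EX]; j=1 S=129.2000 intr=12.9200 cont=23.1527 V=23.1527[hold]; j=2 S=198.5558 intr=0.0000 cont=3.5959 V=3.5959[hold]  S*(2)=84.0703
k=1: j=0 S=104.2203 intr=37.8997 cont=41.3531 V=41.3531[hold]; j=1 S=160.1668 intr=0.0000 cont=13.8807 V=13.8807[hold]  S*(1)=-
k=0: j=0 S=129.2000 intr=12.9200 cont=28.2483 V=28.2483[hold]  S*(0)=-

price = 28.2483
boundary = - - 84.0703 104.2203
tree:
28.2483
41.3531 13.8807
58.0497 23.1527 3.5959
74.3040 37.8997 6.8161 0.0000
87.4156 58.0497 12.9200 0.0000 0.0000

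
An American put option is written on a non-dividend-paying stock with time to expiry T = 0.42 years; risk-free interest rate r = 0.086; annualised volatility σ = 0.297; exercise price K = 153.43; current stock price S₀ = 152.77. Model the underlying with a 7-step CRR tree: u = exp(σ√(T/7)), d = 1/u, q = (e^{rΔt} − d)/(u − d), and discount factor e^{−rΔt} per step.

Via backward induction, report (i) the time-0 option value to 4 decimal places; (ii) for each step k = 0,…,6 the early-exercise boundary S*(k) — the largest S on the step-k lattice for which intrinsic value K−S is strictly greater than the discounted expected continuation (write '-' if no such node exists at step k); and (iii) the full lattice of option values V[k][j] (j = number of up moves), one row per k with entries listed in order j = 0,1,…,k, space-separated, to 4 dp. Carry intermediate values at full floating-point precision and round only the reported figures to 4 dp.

Δt=0.06000, u=1.07546, d=0.92983, q=0.51734, disc=e^(-rΔt)=0.99485
k=7 terminal: V=max(K-S,0) → 61.6234 47.2448 30.6144 11.3794 0.0000 0.0000 0.0000 0.0000
k=6: j=0 S=98.7345 intr=54.6955 cont=53.9058 V=54.6955[EX]; j=1 S=114.1980 intr=39.2320 cont=38.4423 V=39.2320[EX]; j=2 S=132.0834 intr=21.3466 cont=20.5569 V=21.3466[EX]; j=3 S=152.7700 intr=0.6600 cont=5.4640 V=5.4640[hold]; j=4 S=176.6964 intr=0.0000 cont=0.0000 V=0.0000[hold]; j=5 S=204.3702 intr=0.0000 cont=0.0000 V=0.0000[hold]; j=6 S=236.3781 intr=0.0000 cont=0.0000 V=0.0000[hold]  S*(6)=132.0834
k=5: j=0 S=106.1852 intr=47.2448 cont=46.4552 V=47.2448[EX]; j=1 S=122.8156 intr=30.6144 cont=29.8247 V=30.6144[EX]; j=2 S=142.0506 intr=11.3794 cont=13.0622 V=13.0622[hold]; j=3 S=164.2982 intr=0.0000 cont=2.6237 V=2.6237[hold]; j=4 S=190.0302 intr=0.0000 cont=0.0000 V=0.0000[hold]; j=5 S=219.7922 intr=0.0000 cont=0.0000 V=0.0000[hold]  S*(5)=122.8156
k=4: j=0 S=114.1980 intr=39.2320 cont=38.4423 V=39.2320[EX]; j=1 S=132.0834 intr=21.3466 cont=21.4231 V=21.4231[hold]; j=2 S=152.7700 intr=0.6600 cont=7.6225 V=7.6225[hold]; j=3 S=176.6964 intr=0.0000 cont=1.2598 V=1.2598[hold]; j=4 S=204.3702 intr=0.0000 cont=0.0000 V=0.0000[hold]  S*(4)=114.1980
k=3: j=0 S=122.8156 intr=30.6144 cont=29.8641 V=30.6144[EX]; j=1 S=142.0506 intr=11.3794 cont=14.2099 V=14.2099[hold]; j=2 S=164.2982 intr=0.0000 cont=4.3085 V=4.3085[hold]; j=3 S=190.0302 intr=0.0000 cont=0.6049 V=0.6049[hold]  S*(3)=122.8156
k=2: j=0 S=132.0834 intr=21.3466 cont=22.0137 V=22.0137[hold]; j=1 S=152.7700 intr=0.6600 cont=9.0407 V=9.0407[hold]; j=2 S=176.6964 intr=0.0000 cont=2.3802 V=2.3802[hold]  S*(2)=-
k=1: j=0 S=142.0506 intr=11.3794 cont=15.2234 V=15.2234[hold]; j=1 S=164.2982 intr=0.0000 cont=5.5661 V=5.5661[hold]  S*(1)=-
k=0: j=0 S=152.7700 intr=0.6600 cont=10.1746 V=10.1746[hold]  S*(0)=-

price = 10.1746
boundary = - - - 122.8156 114.1980 122.8156 132.0834
tree:
10.1746
15.2234 5.5661
22.0137 9.0407 2.3802
30.6144 14.2099 4.3085 0.6049
39.2320 21.4231 7.6225 1.2598 0.0000
47.2448 30.6144 13.0622 2.6237 0.0000 0.0000
54.6955 39.2320 21.3466 5.4640 0.0000 0.0000 0.0000
61.6234 47.2448 30.6144 11.3794 0.0000 0.0000 0.0000 0.0000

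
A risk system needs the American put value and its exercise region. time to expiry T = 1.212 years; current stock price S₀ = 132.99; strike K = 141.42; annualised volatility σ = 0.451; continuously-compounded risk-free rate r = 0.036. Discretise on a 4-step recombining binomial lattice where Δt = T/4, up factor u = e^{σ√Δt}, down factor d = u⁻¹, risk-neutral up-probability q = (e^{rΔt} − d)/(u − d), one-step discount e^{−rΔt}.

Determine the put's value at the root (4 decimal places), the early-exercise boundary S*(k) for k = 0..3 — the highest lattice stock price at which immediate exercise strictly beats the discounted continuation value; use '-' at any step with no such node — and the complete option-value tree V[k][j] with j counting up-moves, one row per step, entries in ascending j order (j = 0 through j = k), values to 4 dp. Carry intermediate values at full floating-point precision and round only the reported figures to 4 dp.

params: Δt=0.30300 u=1.28179 d=0.78016 q=0.46012 e^(-rΔt)=0.98915
t_4 payoffs: 92.1530 60.4755 8.4300 0.0000 0.0000
t_3: node(3,0) S=63.1498 payoff=78.2702 vs cont=76.7360 → 78.2702 [stop]  node(3,1) S=103.7536 payoff=37.6664 vs cont=36.1322 → 37.6664 [stop]  node(3,2) S=170.4648 payoff=0.0000 vs cont=4.5018 → 4.5018 [wait]  node(3,3) S=280.0698 payoff=0.0000 vs cont=0.0000 → 0.0000 [wait]  ⇒ S*(3)=103.7536
t_2: node(2,0) S=80.9445 payoff=60.4755 vs cont=58.9412 → 60.4755 [stop]  node(2,1) S=132.9900 payoff=8.4300 vs cont=22.1637 → 22.1637 [wait]  node(2,2) S=218.4995 payoff=0.0000 vs cont=2.4041 → 2.4041 [wait]  ⇒ S*(2)=80.9445
t_1: node(1,0) S=103.7536 payoff=37.6664 vs cont=42.3827 → 42.3827 [wait]  node(1,1) S=170.4648 payoff=0.0000 vs cont=12.9302 → 12.9302 [wait]  ⇒ S*(1)=-
t_0: node(0,0) S=132.9900 payoff=8.4300 vs cont=28.5183 → 28.5183 [wait]  ⇒ S*(0)=-

price = 28.5183
boundary = - - 80.9445 103.7536
tree:
28.5183
42.3827 12.9302
60.4755 22.1637 2.4041
78.2702 37.6664 4.5018 0.0000
92.1530 60.4755 8.4300 0.0000 0.0000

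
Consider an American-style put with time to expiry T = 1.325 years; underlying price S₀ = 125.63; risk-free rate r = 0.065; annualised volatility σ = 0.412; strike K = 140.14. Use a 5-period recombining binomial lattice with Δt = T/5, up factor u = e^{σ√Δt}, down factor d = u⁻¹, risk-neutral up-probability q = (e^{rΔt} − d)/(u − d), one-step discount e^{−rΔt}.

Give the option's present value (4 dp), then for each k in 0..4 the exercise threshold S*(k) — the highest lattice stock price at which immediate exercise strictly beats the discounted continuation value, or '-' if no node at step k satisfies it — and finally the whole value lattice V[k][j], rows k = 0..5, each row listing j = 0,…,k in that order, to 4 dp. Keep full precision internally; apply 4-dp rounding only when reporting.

price = 27.4355
boundary = - - 82.2005 101.6211 82.2005
tree:
27.4355
40.7107 14.4750
57.9395 24.0722 4.9145
73.6487 38.5189 9.7621 0.0000
86.3557 57.9395 19.3913 0.0000 0.0000
96.6343 73.6487 38.5189 0.0000 0.0000 0.0000

params: Δt=0.26500 u=1.23626 d=0.80889 q=0.48783 e^(-rΔt)=0.98292
t_5 payoffs: 96.6343 73.6487 38.5189 0.0000 0.0000 0.0000
t_4: node(4,0) S=53.7843 payoff=86.3557 vs cont=83.9625 → 86.3557 [stop]  node(4,1) S=82.2005 payoff=57.9395 vs cont=55.5463 → 57.9395 [stop]  node(4,2) S=125.6300 payoff=14.5100 vs cont=19.3913 → 19.3913 [wait]  node(4,3) S=192.0049 payoff=0.0000 vs cont=0.0000 → 0.0000 [wait]  node(4,4) S=293.4482 payoff=0.0000 vs cont=0.0000 → 0.0000 [wait]  ⇒ S*(4)=82.2005
t_3: node(3,0) S=66.4913 payoff=73.6487 vs cont=71.2555 → 73.6487 [stop]  node(3,1) S=101.6211 payoff=38.5189 vs cont=38.4663 → 38.5189 [stop]  node(3,2) S=155.3112 payoff=0.0000 vs cont=9.7621 → 9.7621 [wait]  node(3,3) S=237.3678 payoff=0.0000 vs cont=0.0000 → 0.0000 [wait]  ⇒ S*(3)=101.6211
t_2: node(2,0) S=82.2005 payoff=57.9395 vs cont=55.5463 → 57.9395 [stop]  node(2,1) S=125.6300 payoff=14.5100 vs cont=24.0722 → 24.0722 [wait]  node(2,2) S=192.0049 payoff=0.0000 vs cont=4.9145 → 4.9145 [wait]  ⇒ S*(2)=82.2005
t_1: node(1,0) S=101.6211 payoff=38.5189 vs cont=40.7107 → 40.7107 [wait]  node(1,1) S=155.3112 payoff=0.0000 vs cont=14.4750 → 14.4750 [wait]  ⇒ S*(1)=-
t_0: node(0,0) S=125.6300 payoff=14.5100 vs cont=27.4355 → 27.4355 [wait]  ⇒ S*(0)=-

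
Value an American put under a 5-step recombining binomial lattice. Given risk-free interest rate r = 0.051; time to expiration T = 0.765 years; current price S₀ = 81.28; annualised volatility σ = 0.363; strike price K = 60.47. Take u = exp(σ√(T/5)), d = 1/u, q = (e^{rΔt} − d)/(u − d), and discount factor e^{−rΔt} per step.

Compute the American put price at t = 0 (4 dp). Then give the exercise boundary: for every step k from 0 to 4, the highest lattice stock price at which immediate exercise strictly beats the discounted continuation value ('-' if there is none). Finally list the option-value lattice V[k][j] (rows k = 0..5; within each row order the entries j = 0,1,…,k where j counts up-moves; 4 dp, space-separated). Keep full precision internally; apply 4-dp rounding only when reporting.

price = 1.8601
boundary = - - - - 46.0601
tree:
1.8601
3.2291 0.4764
5.4915 0.9452 0.0000
9.0792 1.8753 0.0000 0.0000
14.4099 3.7209 0.0000 0.0000 0.0000
20.5068 7.3828 0.0000 0.0000 0.0000 0.0000

Δt=0.15300, u=1.15256, d=0.86763, q=0.49206, disc=e^(-rΔt)=0.99223
k=5 terminal: V=max(K-S,0) → 20.5068 7.3828 0.0000 0.0000 0.0000 0.0000
k=4: j=0 S=46.0601 intr=14.4099 cont=13.9399 V=14.4099[EX]; j=1 S=61.1863 intr=0.0000 cont=3.7209 V=3.7209[hold]; j=2 S=81.2800 intr=0.0000 cont=0.0000 V=0.0000[hold]; j=3 S=107.9725 intr=0.0000 cont=0.0000 V=0.0000[hold]; j=4 S=143.4308 intr=0.0000 cont=0.0000 V=0.0000[hold]  S*(4)=46.0601
k=3: j=0 S=53.0872 intr=7.3828 cont=9.0792 V=9.0792[hold]; j=1 S=70.5211 intr=0.0000 cont=1.8753 V=1.8753[hold]; j=2 S=93.6803 intr=0.0000 cont=0.0000 V=0.0000[hold]; j=3 S=124.4451 intr=0.0000 cont=0.0000 V=0.0000[hold]  S*(3)=-
k=2: j=0 S=61.1863 intr=0.0000 cont=5.4915 V=5.4915[hold]; j=1 S=81.2800 intr=0.0000 cont=0.9452 V=0.9452[hold]; j=2 S=107.9725 intr=0.0000 cont=0.0000 V=0.0000[hold]  S*(2)=-
k=1: j=0 S=70.5211 intr=0.0000 cont=3.2291 V=3.2291[hold]; j=1 S=93.6803 intr=0.0000 cont=0.4764 V=0.4764[hold]  S*(1)=-
k=0: j=0 S=81.2800 intr=0.0000 cont=1.8601 V=1.8601[hold]  S*(0)=-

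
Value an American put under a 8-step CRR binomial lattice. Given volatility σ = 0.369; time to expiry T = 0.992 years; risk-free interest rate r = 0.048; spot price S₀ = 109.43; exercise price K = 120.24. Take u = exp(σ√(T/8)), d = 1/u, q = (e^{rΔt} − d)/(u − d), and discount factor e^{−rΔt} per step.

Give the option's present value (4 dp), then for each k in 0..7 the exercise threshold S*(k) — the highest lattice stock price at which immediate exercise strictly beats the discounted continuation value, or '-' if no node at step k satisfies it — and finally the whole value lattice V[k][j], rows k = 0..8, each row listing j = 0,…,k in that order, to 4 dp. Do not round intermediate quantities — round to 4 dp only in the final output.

params: Δt=0.12400 u=1.13876 d=0.87815 q=0.49047 e^(-rΔt)=0.99407
t_8 payoffs: 81.5424 70.0581 55.1656 35.8534 10.8100 0.0000 0.0000 0.0000 0.0000
t_7: node(7,0) S=44.0673 payoff=76.1727 vs cont=75.4592 → 76.1727 [stop]  node(7,1) S=57.1451 payoff=63.0949 vs cont=62.3814 → 63.0949 [stop]  node(7,2) S=74.1040 payoff=46.1360 vs cont=45.4224 → 46.1360 [stop]  node(7,3) S=96.0959 payoff=24.1441 vs cont=23.4305 → 24.1441 [stop]  node(7,4) S=124.6143 payoff=0.0000 vs cont=5.4754 → 5.4754 [wait]  node(7,5) S=161.5961 payoff=0.0000 vs cont=0.0000 → 0.0000 [wait]  node(7,6) S=209.5530 payoff=0.0000 vs cont=0.0000 → 0.0000 [wait]  node(7,7) S=271.7420 payoff=0.0000 vs cont=0.0000 → 0.0000 [wait]  ⇒ S*(7)=96.0959
t_6: node(6,0) S=50.1819 payoff=70.0581 vs cont=69.3445 → 70.0581 [stop]  node(6,1) S=65.0744 payoff=55.1656 vs cont=54.4520 → 55.1656 [stop]  node(6,2) S=84.3866 payoff=35.8534 vs cont=35.1399 → 35.8534 [stop]  node(6,3) S=109.4300 payoff=10.8100 vs cont=14.8987 → 14.8987 [wait]  node(6,4) S=141.9055 payoff=0.0000 vs cont=2.7733 → 2.7733 [wait]  node(6,5) S=184.0189 payoff=0.0000 vs cont=0.0000 → 0.0000 [wait]  node(6,6) S=238.6302 payoff=0.0000 vs cont=0.0000 → 0.0000 [wait]  ⇒ S*(6)=84.3866
t_5: node(5,0) S=57.1451 payoff=63.0949 vs cont=62.3814 → 63.0949 [stop]  node(5,1) S=74.1040 payoff=46.1360 vs cont=45.4224 → 46.1360 [stop]  node(5,2) S=96.0959 payoff=24.1441 vs cont=25.4240 → 25.4240 [wait]  node(5,3) S=124.6143 payoff=0.0000 vs cont=8.8985 → 8.8985 [wait]  node(5,4) S=161.5961 payoff=0.0000 vs cont=1.4047 → 1.4047 [wait]  node(5,5) S=209.5530 payoff=0.0000 vs cont=0.0000 → 0.0000 [wait]  ⇒ S*(5)=74.1040
t_4: node(4,0) S=65.0744 payoff=55.1656 vs cont=54.4520 → 55.1656 [stop]  node(4,1) S=84.3866 payoff=35.8534 vs cont=35.7639 → 35.8534 [stop]  node(4,2) S=109.4300 payoff=10.8100 vs cont=17.2160 → 17.2160 [wait]  node(4,3) S=141.9055 payoff=0.0000 vs cont=5.1920 → 5.1920 [wait]  node(4,4) S=184.0189 payoff=0.0000 vs cont=0.7115 → 0.7115 [wait]  ⇒ S*(4)=84.3866
t_3: node(3,0) S=74.1040 payoff=46.1360 vs cont=45.4224 → 46.1360 [stop]  node(3,1) S=96.0959 payoff=24.1441 vs cont=26.5538 → 26.5538 [wait]  node(3,2) S=124.6143 payoff=0.0000 vs cont=11.2515 → 11.2515 [wait]  node(3,3) S=161.5961 payoff=0.0000 vs cont=2.9767 → 2.9767 [wait]  ⇒ S*(3)=74.1040
t_2: node(2,0) S=84.3866 payoff=35.8534 vs cont=36.3148 → 36.3148 [wait]  node(2,1) S=109.4300 payoff=10.8100 vs cont=18.9355 → 18.9355 [wait]  node(2,2) S=141.9055 payoff=0.0000 vs cont=7.1503 → 7.1503 [wait]  ⇒ S*(2)=-
t_1: node(1,0) S=96.0959 payoff=24.1441 vs cont=27.6259 → 27.6259 [wait]  node(1,1) S=124.6143 payoff=0.0000 vs cont=13.0771 → 13.0771 [wait]  ⇒ S*(1)=-
t_0: node(0,0) S=109.4300 payoff=10.8100 vs cont=20.3686 → 20.3686 [wait]  ⇒ S*(0)=-

price = 20.3686
boundary = - - - 74.1040 84.3866 74.1040 84.3866 96.0959
tree:
20.3686
27.6259 13.0771
36.3148 18.9355 7.1503
46.1360 26.5538 11.2515 2.9767
55.1656 35.8534 17.2160 5.1920 0.7115
63.0949 46.1360 25.4240 8.8985 1.4047 0.0000
70.0581 55.1656 35.8534 14.8987 2.7733 0.0000 0.0000
76.1727 63.0949 46.1360 24.1441 5.4754 0.0000 0.0000 0.0000
81.5424 70.0581 55.1656 35.8534 10.8100 0.0000 0.0000 0.0000 0.0000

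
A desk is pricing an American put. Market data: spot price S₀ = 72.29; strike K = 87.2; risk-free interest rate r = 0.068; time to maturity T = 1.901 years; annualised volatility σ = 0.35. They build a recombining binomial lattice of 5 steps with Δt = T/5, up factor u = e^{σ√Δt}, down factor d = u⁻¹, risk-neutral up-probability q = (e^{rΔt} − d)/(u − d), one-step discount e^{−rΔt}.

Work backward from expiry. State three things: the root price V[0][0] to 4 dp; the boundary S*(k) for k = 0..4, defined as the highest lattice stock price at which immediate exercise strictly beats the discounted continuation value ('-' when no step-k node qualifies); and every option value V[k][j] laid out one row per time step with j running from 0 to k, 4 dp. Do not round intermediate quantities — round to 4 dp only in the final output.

Δt=0.38020, u=1.24087, d=0.80589, q=0.50647, disc=e^(-rΔt)=0.97448
k=5 terminal: V=max(K-S,0) → 62.6275 49.3643 28.9424 0.0000 0.0000 0.0000
k=4: j=0 S=30.4913 intr=56.7087 cont=54.4832 V=56.7087[EX]; j=1 S=46.9491 intr=40.2509 cont=38.0254 V=40.2509[EX]; j=2 S=72.2900 intr=14.9100 cont=13.9195 V=14.9100[EX]; j=3 S=111.3088 intr=0.0000 cont=0.0000 V=0.0000[hold]; j=4 S=171.3881 intr=0.0000 cont=0.0000 V=0.0000[hold]  S*(4)=72.2900
k=3: j=0 S=37.8357 intr=49.3643 cont=47.1388 V=49.3643[EX]; j=1 S=58.2576 intr=28.9424 cont=26.7169 V=28.9424[EX]; j=2 S=89.7024 intr=0.0000 cont=7.1708 V=7.1708[hold]; j=3 S=138.1195 intr=0.0000 cont=0.0000 V=0.0000[hold]  S*(3)=58.2576
k=2: j=0 S=46.9491 intr=40.2509 cont=38.0254 V=40.2509[EX]; j=1 S=72.2900 intr=14.9100 cont=17.4585 V=17.4585[hold]; j=2 S=111.3088 intr=0.0000 cont=3.4487 V=3.4487[hold]  S*(2)=46.9491
k=1: j=0 S=58.2576 intr=28.9424 cont=27.9747 V=28.9424[EX]; j=1 S=89.7024 intr=0.0000 cont=10.0985 V=10.0985[hold]  S*(1)=58.2576
k=0: j=0 S=72.2900 intr=14.9100 cont=18.9035 V=18.9035[hold]  S*(0)=-

price = 18.9035
boundary = - 58.2576 46.9491 58.2576 72.2900
tree:
18.9035
28.9424 10.0985
40.2509 17.4585 3.4487
49.3643 28.9424 7.1708 0.0000
56.7087 40.2509 14.9100 0.0000 0.0000
62.6275 49.3643 28.9424 0.0000 0.0000 0.0000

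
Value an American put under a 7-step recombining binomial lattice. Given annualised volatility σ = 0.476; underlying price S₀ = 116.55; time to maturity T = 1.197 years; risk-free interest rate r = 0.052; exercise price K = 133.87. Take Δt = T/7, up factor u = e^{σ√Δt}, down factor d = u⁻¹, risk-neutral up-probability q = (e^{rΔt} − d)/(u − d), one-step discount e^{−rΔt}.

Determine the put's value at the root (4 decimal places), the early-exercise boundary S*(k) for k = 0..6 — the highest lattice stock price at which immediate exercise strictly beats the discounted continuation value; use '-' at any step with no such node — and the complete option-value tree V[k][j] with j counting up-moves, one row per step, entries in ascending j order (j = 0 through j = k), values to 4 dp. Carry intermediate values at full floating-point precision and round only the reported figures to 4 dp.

price = 31.0202
boundary = - - 78.6217 64.5740 78.6217 64.5740 78.6217
tree:
31.0202
42.1519 19.2272
55.2483 28.3843 9.4075
69.2960 40.4677 15.4834 2.8288
80.8338 55.2483 24.7954 5.4208 0.0000
90.3100 69.2960 38.1729 10.3877 0.0000 0.0000
98.0931 80.8338 55.2483 19.9056 0.0000 0.0000 0.0000
104.4855 90.3100 69.2960 38.1446 0.0000 0.0000 0.0000 0.0000

Δt=0.17100, u=1.21754, d=0.82133, q=0.47349, disc=e^(-rΔt)=0.99115
k=7 terminal: V=max(K-S,0) → 104.4855 90.3100 69.2960 38.1446 0.0000 0.0000 0.0000 0.0000
k=6: j=0 S=35.7769 intr=98.0931 cont=96.9080 V=98.0931[EX]; j=1 S=53.0362 intr=80.8338 cont=79.6487 V=80.8338[EX]; j=2 S=78.6217 intr=55.2483 cont=54.0632 V=55.2483[EX]; j=3 S=116.5500 intr=17.3200 cont=19.9056 V=19.9056[hold]; j=4 S=172.7755 intr=0.0000 cont=0.0000 V=0.0000[hold]; j=5 S=256.1249 intr=0.0000 cont=0.0000 V=0.0000[hold]; j=6 S=379.6834 intr=0.0000 cont=0.0000 V=0.0000[hold]  S*(6)=78.6217
k=5: j=0 S=43.5600 intr=90.3100 cont=89.1249 V=90.3100[EX]; j=1 S=64.5740 intr=69.2960 cont=68.1109 V=69.2960[EX]; j=2 S=95.7254 intr=38.1446 cont=38.1729 V=38.1729[hold]; j=3 S=141.9048 intr=0.0000 cont=10.3877 V=10.3877[hold]; j=4 S=210.3618 intr=0.0000 cont=0.0000 V=0.0000[hold]; j=5 S=311.8435 intr=0.0000 cont=0.0000 V=0.0000[hold]  S*(5)=64.5740
k=4: j=0 S=53.0362 intr=80.8338 cont=79.6487 V=80.8338[EX]; j=1 S=78.6217 intr=55.2483 cont=54.0765 V=55.2483[EX]; j=2 S=116.5500 intr=17.3200 cont=24.7954 V=24.7954[hold]; j=3 S=172.7755 intr=0.0000 cont=5.4208 V=5.4208[hold]; j=4 S=256.1249 intr=0.0000 cont=0.0000 V=0.0000[hold]  S*(4)=78.6217
k=3: j=0 S=64.5740 intr=69.2960 cont=68.1109 V=69.2960[EX]; j=1 S=95.7254 intr=38.1446 cont=40.4677 V=40.4677[hold]; j=2 S=141.9048 intr=0.0000 cont=15.4834 V=15.4834[hold]; j=3 S=210.3618 intr=0.0000 cont=2.8288 V=2.8288[hold]  S*(3)=64.5740
k=2: j=0 S=78.6217 intr=55.2483 cont=55.1534 V=55.2483[EX]; j=1 S=116.5500 intr=17.3200 cont=28.3843 V=28.3843[hold]; j=2 S=172.7755 intr=0.0000 cont=9.4075 V=9.4075[hold]  S*(2)=78.6217
k=1: j=0 S=95.7254 intr=38.1446 cont=42.1519 V=42.1519[hold]; j=1 S=141.9048 intr=0.0000 cont=19.2272 V=19.2272[hold]  S*(1)=-
k=0: j=0 S=116.5500 intr=17.3200 cont=31.0202 V=31.0202[hold]  S*(0)=-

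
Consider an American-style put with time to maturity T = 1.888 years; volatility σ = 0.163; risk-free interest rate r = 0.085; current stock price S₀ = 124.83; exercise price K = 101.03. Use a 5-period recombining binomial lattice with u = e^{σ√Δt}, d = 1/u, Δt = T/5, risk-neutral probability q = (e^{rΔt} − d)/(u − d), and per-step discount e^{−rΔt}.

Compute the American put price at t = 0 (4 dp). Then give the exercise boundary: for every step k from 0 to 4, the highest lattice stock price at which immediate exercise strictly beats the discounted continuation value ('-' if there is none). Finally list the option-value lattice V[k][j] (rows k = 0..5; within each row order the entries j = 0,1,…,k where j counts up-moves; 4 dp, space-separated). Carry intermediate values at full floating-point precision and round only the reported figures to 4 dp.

price = 0.6137
boundary = - - - 92.4314 83.6218
tree:
0.6137
1.5187 0.1305
3.6724 0.3719 0.0000
8.5986 1.0595 0.0000 0.0000
17.4082 3.0183 0.0000 0.0000 0.0000
25.3781 8.5986 0.0000 0.0000 0.0000 0.0000

Δt=0.37760  u=1.10535  d=0.90469  q=0.63753  discount=0.96841
step 5 (expiry): payoffs max(K−S,0) = 25.3781 8.5986 0.0000 0.0000 0.0000 0.0000
step 4: (k=4,j=0): S=83.6218, (K−S)⁺=17.4082, hold=14.2170 ⇒ V=17.4082 exercise | (k=4,j=1): S=102.1690, (K−S)⁺=0.0000, hold=3.0183 ⇒ V=3.0183 continue | (k=4,j=2): S=124.8300, (K−S)⁺=0.0000, hold=0.0000 ⇒ V=0.0000 continue | (k=4,j=3): S=152.5172, (K−S)⁺=0.0000, hold=0.0000 ⇒ V=0.0000 continue | (k=4,j=4): S=186.3453, (K−S)⁺=0.0000, hold=0.0000 ⇒ V=0.0000 continue  boundary S*=83.6218
step 3: (k=3,j=0): S=92.4314, (K−S)⁺=8.5986, hold=7.9742 ⇒ V=8.5986 exercise | (k=3,j=1): S=112.9325, (K−S)⁺=0.0000, hold=1.0595 ⇒ V=1.0595 continue | (k=3,j=2): S=137.9809, (K−S)⁺=0.0000, hold=0.0000 ⇒ V=0.0000 continue | (k=3,j=3): S=168.5849, (K−S)⁺=0.0000, hold=0.0000 ⇒ V=0.0000 continue  boundary S*=92.4314
step 2: (k=2,j=0): S=102.1690, (K−S)⁺=0.0000, hold=3.6724 ⇒ V=3.6724 continue | (k=2,j=1): S=124.8300, (K−S)⁺=0.0000, hold=0.3719 ⇒ V=0.3719 continue | (k=2,j=2): S=152.5172, (K−S)⁺=0.0000, hold=0.0000 ⇒ V=0.0000 continue  boundary S*=-
step 1: (k=1,j=0): S=112.9325, (K−S)⁺=0.0000, hold=1.5187 ⇒ V=1.5187 continue | (k=1,j=1): S=137.9809, (K−S)⁺=0.0000, hold=0.1305 ⇒ V=0.1305 continue  boundary S*=-
step 0: (k=0,j=0): S=124.8300, (K−S)⁺=0.0000, hold=0.6137 ⇒ V=0.6137 continue  boundary S*=-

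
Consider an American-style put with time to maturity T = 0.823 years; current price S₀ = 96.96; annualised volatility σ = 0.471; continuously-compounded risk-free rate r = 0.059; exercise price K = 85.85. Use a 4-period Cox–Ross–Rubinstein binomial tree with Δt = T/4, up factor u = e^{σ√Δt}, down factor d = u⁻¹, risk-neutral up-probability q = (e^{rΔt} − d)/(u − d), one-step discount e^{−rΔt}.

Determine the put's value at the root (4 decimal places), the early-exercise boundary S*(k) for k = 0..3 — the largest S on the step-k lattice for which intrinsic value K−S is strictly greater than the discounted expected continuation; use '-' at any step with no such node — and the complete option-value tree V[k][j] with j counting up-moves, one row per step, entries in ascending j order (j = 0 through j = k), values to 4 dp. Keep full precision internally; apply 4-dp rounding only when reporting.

price = 9.2850
boundary = - - - 51.0786
tree:
9.2850
15.0542 3.1512
23.5314 6.0775 0.0000
34.7714 11.7211 0.0000 0.0000
44.5971 22.6054 0.0000 0.0000 0.0000

params: Δt=0.20575 u=1.23818 d=0.80764 q=0.47516 e^(-rΔt)=0.98793
t_4 payoffs: 44.5971 22.6054 0.0000 0.0000 0.0000
t_3: node(3,0) S=51.0786 payoff=34.7714 vs cont=33.7355 → 34.7714 [stop]  node(3,1) S=78.3084 payoff=7.5416 vs cont=11.7211 → 11.7211 [wait]  node(3,2) S=120.0541 payoff=0.0000 vs cont=0.0000 → 0.0000 [wait]  node(3,3) S=184.0543 payoff=0.0000 vs cont=0.0000 → 0.0000 [wait]  ⇒ S*(3)=51.0786
t_2: node(2,0) S=63.2446 payoff=22.6054 vs cont=23.5314 → 23.5314 [wait]  node(2,1) S=96.9600 payoff=0.0000 vs cont=6.0775 → 6.0775 [wait]  node(2,2) S=148.6488 payoff=0.0000 vs cont=0.0000 → 0.0000 [wait]  ⇒ S*(2)=-
t_1: node(1,0) S=78.3084 payoff=7.5416 vs cont=15.0542 → 15.0542 [wait]  node(1,1) S=120.0541 payoff=0.0000 vs cont=3.1512 → 3.1512 [wait]  ⇒ S*(1)=-
t_0: node(0,0) S=96.9600 payoff=0.0000 vs cont=9.2850 → 9.2850 [wait]  ⇒ S*(0)=-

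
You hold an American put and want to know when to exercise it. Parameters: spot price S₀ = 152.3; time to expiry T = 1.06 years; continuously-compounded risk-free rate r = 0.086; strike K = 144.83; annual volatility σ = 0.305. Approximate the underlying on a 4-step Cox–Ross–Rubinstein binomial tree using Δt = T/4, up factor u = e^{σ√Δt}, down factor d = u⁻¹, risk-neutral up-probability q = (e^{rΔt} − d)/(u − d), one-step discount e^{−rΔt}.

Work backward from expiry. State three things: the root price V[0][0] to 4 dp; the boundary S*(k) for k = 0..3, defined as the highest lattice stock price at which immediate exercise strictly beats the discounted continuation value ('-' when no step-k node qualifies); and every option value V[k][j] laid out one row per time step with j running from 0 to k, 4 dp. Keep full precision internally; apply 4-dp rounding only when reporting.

params: Δt=0.26500 u=1.17001 d=0.85470 q=0.53394 e^(-rΔt)=0.97747
t_4 payoffs: 63.5566 33.5738 0.0000 0.0000 0.0000
t_3: node(3,0) S=95.0903 payoff=49.7397 vs cont=46.4763 → 49.7397 [stop]  node(3,1) S=130.1703 payoff=14.6597 vs cont=15.2949 → 15.2949 [wait]  node(3,2) S=178.1918 payoff=0.0000 vs cont=0.0000 → 0.0000 [wait]  node(3,3) S=243.9290 payoff=0.0000 vs cont=0.0000 → 0.0000 [wait]  ⇒ S*(3)=95.0903
t_2: node(2,0) S=111.2562 payoff=33.5738 vs cont=30.6420 → 33.5738 [stop]  node(2,1) S=152.3000 payoff=0.0000 vs cont=6.9678 → 6.9678 [wait]  node(2,2) S=208.4854 payoff=0.0000 vs cont=0.0000 → 0.0000 [wait]  ⇒ S*(2)=111.2562
t_1: node(1,0) S=130.1703 payoff=14.6597 vs cont=18.9315 → 18.9315 [wait]  node(1,1) S=178.1918 payoff=0.0000 vs cont=3.1743 → 3.1743 [wait]  ⇒ S*(1)=-
t_0: node(0,0) S=152.3000 payoff=0.0000 vs cont=10.2811 → 10.2811 [wait]  ⇒ S*(0)=-

price = 10.2811
boundary = - - 111.2562 95.0903
tree:
10.2811
18.9315 3.1743
33.5738 6.9678 0.0000
49.7397 15.2949 0.0000 0.0000
63.5566 33.5738 0.0000 0.0000 0.0000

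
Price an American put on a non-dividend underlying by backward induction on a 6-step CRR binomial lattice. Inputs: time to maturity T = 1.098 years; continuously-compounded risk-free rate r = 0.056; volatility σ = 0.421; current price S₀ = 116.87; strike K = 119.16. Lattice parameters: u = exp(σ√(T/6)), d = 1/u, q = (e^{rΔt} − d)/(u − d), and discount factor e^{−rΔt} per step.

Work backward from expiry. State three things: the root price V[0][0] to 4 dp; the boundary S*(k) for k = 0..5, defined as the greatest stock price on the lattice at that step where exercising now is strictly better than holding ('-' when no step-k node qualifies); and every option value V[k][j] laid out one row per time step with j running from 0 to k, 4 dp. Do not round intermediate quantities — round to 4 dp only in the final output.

price = 18.3342
boundary = - - - 68.0859 81.5215 97.6085
tree:
18.3342
26.8942 9.5821
37.9695 15.6378 3.3182
51.0741 24.7816 6.2046 0.3059
62.2954 37.6385 11.5773 0.5984 0.0000
71.6674 51.0741 21.5515 1.1706 0.0000 0.0000
79.4947 62.2954 37.6385 2.2900 0.0000 0.0000 0.0000

Δt=0.18300  u=1.19733  d=0.83519  q=0.48354  discount=0.98980
step 6 (expiry): payoffs max(K−S,0) = 79.4947 62.2954 37.6385 2.2900 0.0000 0.0000 0.0000
step 5: (k=5,j=0): S=47.4926, (K−S)⁺=71.6674, hold=70.4524 ⇒ V=71.6674 exercise | (k=5,j=1): S=68.0859, (K−S)⁺=51.0741, hold=49.8592 ⇒ V=51.0741 exercise | (k=5,j=2): S=97.6085, (K−S)⁺=21.5515, hold=20.3366 ⇒ V=21.5515 exercise | (k=5,j=3): S=139.9324, (K−S)⁺=0.0000, hold=1.1706 ⇒ V=1.1706 continue | (k=5,j=4): S=200.6084, (K−S)⁺=0.0000, hold=0.0000 ⇒ V=0.0000 continue | (k=5,j=5): S=287.5940, (K−S)⁺=0.0000, hold=0.0000 ⇒ V=0.0000 continue  boundary S*=97.6085
step 4: (k=4,j=0): S=56.8646, (K−S)⁺=62.2954, hold=61.0805 ⇒ V=62.2954 exercise | (k=4,j=1): S=81.5215, (K−S)⁺=37.6385, hold=36.4235 ⇒ V=37.6385 exercise | (k=4,j=2): S=116.8700, (K−S)⁺=2.2900, hold=11.5773 ⇒ V=11.5773 continue | (k=4,j=3): S=167.5459, (K−S)⁺=0.0000, hold=0.5984 ⇒ V=0.5984 continue | (k=4,j=4): S=240.1952, (K−S)⁺=0.0000, hold=0.0000 ⇒ V=0.0000 continue  boundary S*=81.5215
step 3: (k=3,j=0): S=68.0859, (K−S)⁺=51.0741, hold=49.8592 ⇒ V=51.0741 exercise | (k=3,j=1): S=97.6085, (K−S)⁺=21.5515, hold=24.7816 ⇒ V=24.7816 continue | (k=3,j=2): S=139.9324, (K−S)⁺=0.0000, hold=6.2046 ⇒ V=6.2046 continue | (k=3,j=3): S=200.6084, (K−S)⁺=0.0000, hold=0.3059 ⇒ V=0.3059 continue  boundary S*=68.0859
step 2: (k=2,j=0): S=81.5215, (K−S)⁺=37.6385, hold=37.9695 ⇒ V=37.9695 continue | (k=2,j=1): S=116.8700, (K−S)⁺=2.2900, hold=15.6378 ⇒ V=15.6378 continue | (k=2,j=2): S=167.5459, (K−S)⁺=0.0000, hold=3.3182 ⇒ V=3.3182 continue  boundary S*=-
step 1: (k=1,j=0): S=97.6085, (K−S)⁺=21.5515, hold=26.8942 ⇒ V=26.8942 continue | (k=1,j=1): S=139.9324, (K−S)⁺=0.0000, hold=9.5821 ⇒ V=9.5821 continue  boundary S*=-
step 0: (k=0,j=0): S=116.8700, (K−S)⁺=2.2900, hold=18.3342 ⇒ V=18.3342 continue  boundary S*=-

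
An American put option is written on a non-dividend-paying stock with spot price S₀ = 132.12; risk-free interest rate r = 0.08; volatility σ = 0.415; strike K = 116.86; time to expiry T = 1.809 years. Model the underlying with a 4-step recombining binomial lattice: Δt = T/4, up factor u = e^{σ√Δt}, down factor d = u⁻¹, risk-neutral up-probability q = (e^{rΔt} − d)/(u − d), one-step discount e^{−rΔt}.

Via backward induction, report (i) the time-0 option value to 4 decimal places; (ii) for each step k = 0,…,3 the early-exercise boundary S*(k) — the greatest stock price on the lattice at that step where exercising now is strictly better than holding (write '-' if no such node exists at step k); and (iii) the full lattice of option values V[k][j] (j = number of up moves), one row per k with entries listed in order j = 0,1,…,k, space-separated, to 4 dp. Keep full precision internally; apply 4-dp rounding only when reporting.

price = 14.2903
boundary = - - 75.6063 57.1943
tree:
14.2903
24.7242 4.7429
41.2537 9.7540 0.0000
59.6657 20.0597 0.0000 0.0000
73.5939 41.2537 0.0000 0.0000 0.0000

Δt=0.45225  u=1.32192  d=0.75648  q=0.49583  discount=0.96447
step 4 (expiry): payoffs max(K−S,0) = 73.5939 41.2537 0.0000 0.0000 0.0000
step 3: (k=3,j=0): S=57.1943, (K−S)⁺=59.6657, hold=55.5133 ⇒ V=59.6657 exercise | (k=3,j=1): S=99.9455, (K−S)⁺=16.9145, hold=20.0597 ⇒ V=20.0597 continue | (k=3,j=2): S=174.6521, (K−S)⁺=0.0000, hold=0.0000 ⇒ V=0.0000 continue | (k=3,j=3): S=305.2000, (K−S)⁺=0.0000, hold=0.0000 ⇒ V=0.0000 continue  boundary S*=57.1943
step 2: (k=2,j=0): S=75.6063, (K−S)⁺=41.2537, hold=38.6053 ⇒ V=41.2537 exercise | (k=2,j=1): S=132.1200, (K−S)⁺=0.0000, hold=9.7540 ⇒ V=9.7540 continue | (k=2,j=2): S=230.8762, (K−S)⁺=0.0000, hold=0.0000 ⇒ V=0.0000 continue  boundary S*=75.6063
step 1: (k=1,j=0): S=99.9455, (K−S)⁺=16.9145, hold=24.7242 ⇒ V=24.7242 continue | (k=1,j=1): S=174.6521, (K−S)⁺=0.0000, hold=4.7429 ⇒ V=4.7429 continue  boundary S*=-
step 0: (k=0,j=0): S=132.1200, (K−S)⁺=0.0000, hold=14.2903 ⇒ V=14.2903 continue  boundary S*=-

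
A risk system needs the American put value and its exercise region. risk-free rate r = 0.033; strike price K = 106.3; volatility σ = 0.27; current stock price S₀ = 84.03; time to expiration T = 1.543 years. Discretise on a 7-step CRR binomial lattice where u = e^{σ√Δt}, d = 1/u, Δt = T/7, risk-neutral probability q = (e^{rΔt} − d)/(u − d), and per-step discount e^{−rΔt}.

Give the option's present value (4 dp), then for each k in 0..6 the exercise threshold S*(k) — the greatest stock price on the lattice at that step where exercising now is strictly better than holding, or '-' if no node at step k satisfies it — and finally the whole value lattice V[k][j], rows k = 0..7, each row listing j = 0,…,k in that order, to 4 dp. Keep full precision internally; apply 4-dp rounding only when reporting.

price = 24.4310
boundary = - 74.0255 65.2121 74.0255 65.2121 74.0255 84.0300
tree:
24.4310
32.2745 16.8539
41.0879 23.7689 10.1050
48.8520 32.2745 15.5120 4.7827
55.6917 41.0879 22.9279 8.2366 1.3583
61.7171 48.8520 32.2745 13.8079 2.7205 0.0000
67.0251 55.6917 41.0879 22.2700 5.4489 0.0000 0.0000
71.7011 61.7171 48.8520 32.2745 10.9134 0.0000 0.0000 0.0000

Δt=0.22043  u=1.13515  d=0.88094  q=0.49707  discount=0.99275
step 7 (expiry): payoffs max(K−S,0) = 71.7011 61.7171 48.8520 32.2745 10.9134 0.0000 0.0000 0.0000
step 6: (k=6,j=0): S=39.2749, (K−S)⁺=67.0251, hold=66.2546 ⇒ V=67.0251 exercise | (k=6,j=1): S=50.6083, (K−S)⁺=55.6917, hold=54.9213 ⇒ V=55.6917 exercise | (k=6,j=2): S=65.2121, (K−S)⁺=41.0879, hold=40.3175 ⇒ V=41.0879 exercise | (k=6,j=3): S=84.0300, (K−S)⁺=22.2700, hold=21.4996 ⇒ V=22.2700 exercise | (k=6,j=4): S=108.2781, (K−S)⁺=0.0000, hold=5.4489 ⇒ V=5.4489 continue | (k=6,j=5): S=139.5233, (K−S)⁺=0.0000, hold=0.0000 ⇒ V=0.0000 continue | (k=6,j=6): S=179.7849, (K−S)⁺=0.0000, hold=0.0000 ⇒ V=0.0000 continue  boundary S*=84.0300
step 5: (k=5,j=0): S=44.5829, (K−S)⁺=61.7171, hold=60.9466 ⇒ V=61.7171 exercise | (k=5,j=1): S=57.4480, (K−S)⁺=48.8520, hold=48.0816 ⇒ V=48.8520 exercise | (k=5,j=2): S=74.0255, (K−S)⁺=32.2745, hold=31.5041 ⇒ V=32.2745 exercise | (k=5,j=3): S=95.3866, (K−S)⁺=10.9134, hold=13.8079 ⇒ V=13.8079 continue | (k=5,j=4): S=122.9118, (K−S)⁺=0.0000, hold=2.7205 ⇒ V=2.7205 continue | (k=5,j=5): S=158.3799, (K−S)⁺=0.0000, hold=0.0000 ⇒ V=0.0000 continue  boundary S*=74.0255
step 4: (k=4,j=0): S=50.6083, (K−S)⁺=55.6917, hold=54.9213 ⇒ V=55.6917 exercise | (k=4,j=1): S=65.2121, (K−S)⁺=41.0879, hold=40.3175 ⇒ V=41.0879 exercise | (k=4,j=2): S=84.0300, (K−S)⁺=22.2700, hold=22.9279 ⇒ V=22.9279 continue | (k=4,j=3): S=108.2781, (K−S)⁺=0.0000, hold=8.2366 ⇒ V=8.2366 continue | (k=4,j=4): S=139.5233, (K−S)⁺=0.0000, hold=1.3583 ⇒ V=1.3583 continue  boundary S*=65.2121
step 3: (k=3,j=0): S=57.4480, (K−S)⁺=48.8520, hold=48.0816 ⇒ V=48.8520 exercise | (k=3,j=1): S=74.0255, (K−S)⁺=32.2745, hold=31.8287 ⇒ V=32.2745 exercise | (k=3,j=2): S=95.3866, (K−S)⁺=10.9134, hold=15.5120 ⇒ V=15.5120 continue | (k=3,j=3): S=122.9118, (K−S)⁺=0.0000, hold=4.7827 ⇒ V=4.7827 continue  boundary S*=74.0255
step 2: (k=2,j=0): S=65.2121, (K−S)⁺=41.0879, hold=40.3175 ⇒ V=41.0879 exercise | (k=2,j=1): S=84.0300, (K−S)⁺=22.2700, hold=23.7689 ⇒ V=23.7689 continue | (k=2,j=2): S=108.2781, (K−S)⁺=0.0000, hold=10.1050 ⇒ V=10.1050 continue  boundary S*=65.2121
step 1: (k=1,j=0): S=74.0255, (K−S)⁺=32.2745, hold=32.2437 ⇒ V=32.2745 exercise | (k=1,j=1): S=95.3866, (K−S)⁺=10.9134, hold=16.8539 ⇒ V=16.8539 continue  boundary S*=74.0255
step 0: (k=0,j=0): S=84.0300, (K−S)⁺=22.2700, hold=24.4310 ⇒ V=24.4310 continue  boundary S*=-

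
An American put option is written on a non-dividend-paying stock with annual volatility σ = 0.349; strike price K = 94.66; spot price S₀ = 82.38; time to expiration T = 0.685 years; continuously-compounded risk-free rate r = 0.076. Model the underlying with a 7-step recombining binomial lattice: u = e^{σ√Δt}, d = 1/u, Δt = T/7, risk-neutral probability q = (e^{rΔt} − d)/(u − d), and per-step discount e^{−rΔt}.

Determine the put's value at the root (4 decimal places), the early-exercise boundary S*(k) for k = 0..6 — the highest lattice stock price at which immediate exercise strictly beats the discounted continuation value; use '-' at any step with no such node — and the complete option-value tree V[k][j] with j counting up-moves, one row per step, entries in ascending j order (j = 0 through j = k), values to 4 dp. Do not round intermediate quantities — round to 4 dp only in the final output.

params: Δt=0.09786 u=1.11536 d=0.89657 q=0.50685 e^(-rΔt)=0.99259
t_7 payoffs: 56.2960 46.9343 35.2882 20.8002 2.7769 0.0000 0.0000 0.0000
t_6: node(6,0) S=42.7896 payoff=51.8704 vs cont=51.1690 → 51.8704 [stop]  node(6,1) S=53.2312 payoff=41.4288 vs cont=40.7274 → 41.4288 [stop]  node(6,2) S=66.2207 payoff=28.4393 vs cont=27.7379 → 28.4393 [stop]  node(6,3) S=82.3800 payoff=12.2800 vs cont=11.5786 → 12.2800 [stop]  node(6,4) S=102.4825 payoff=0.0000 vs cont=1.3593 → 1.3593 [wait]  node(6,5) S=127.4904 payoff=0.0000 vs cont=0.0000 → 0.0000 [wait]  node(6,6) S=158.6008 payoff=0.0000 vs cont=0.0000 → 0.0000 [wait]  ⇒ S*(6)=82.3800
t_5: node(5,0) S=47.7257 payoff=46.9343 vs cont=46.2329 → 46.9343 [stop]  node(5,1) S=59.3718 payoff=35.2882 vs cont=34.5868 → 35.2882 [stop]  node(5,2) S=73.8598 payoff=20.8002 vs cont=20.0989 → 20.8002 [stop]  node(5,3) S=91.8831 payoff=2.7769 vs cont=6.6948 → 6.6948 [wait]  node(5,4) S=114.3046 payoff=0.0000 vs cont=0.6653 → 0.6653 [wait]  node(5,5) S=142.1973 payoff=0.0000 vs cont=0.0000 → 0.0000 [wait]  ⇒ S*(5)=73.8598
t_4: node(4,0) S=53.2312 payoff=41.4288 vs cont=40.7274 → 41.4288 [stop]  node(4,1) S=66.2207 payoff=28.4393 vs cont=27.7379 → 28.4393 [stop]  node(4,2) S=82.3800 payoff=12.2800 vs cont=13.5497 → 13.5497 [wait]  node(4,3) S=102.4825 payoff=0.0000 vs cont=3.6118 → 3.6118 [wait]  node(4,4) S=127.4904 payoff=0.0000 vs cont=0.3257 → 0.3257 [wait]  ⇒ S*(4)=66.2207
t_3: node(3,0) S=59.3718 payoff=35.2882 vs cont=34.5868 → 35.2882 [stop]  node(3,1) S=73.8598 payoff=20.8002 vs cont=20.7376 → 20.8002 [stop]  node(3,2) S=91.8831 payoff=2.7769 vs cont=8.4496 → 8.4496 [wait]  node(3,3) S=114.3046 payoff=0.0000 vs cont=1.9318 → 1.9318 [wait]  ⇒ S*(3)=73.8598
t_2: node(2,0) S=66.2207 payoff=28.4393 vs cont=27.7379 → 28.4393 [stop]  node(2,1) S=82.3800 payoff=12.2800 vs cont=14.4325 → 14.4325 [wait]  node(2,2) S=102.4825 payoff=0.0000 vs cont=5.1079 → 5.1079 [wait]  ⇒ S*(2)=66.2207
t_1: node(1,0) S=73.8598 payoff=20.8002 vs cont=21.1818 → 21.1818 [wait]  node(1,1) S=91.8831 payoff=2.7769 vs cont=9.6344 → 9.6344 [wait]  ⇒ S*(1)=-
t_0: node(0,0) S=82.3800 payoff=12.2800 vs cont=15.2154 → 15.2154 [wait]  ⇒ S*(0)=-

price = 15.2154
boundary = - - 66.2207 73.8598 66.2207 73.8598 82.3800
tree:
15.2154
21.1818 9.6344
28.4393 14.4325 5.1079
35.2882 20.8002 8.4496 1.9318
41.4288 28.4393 13.5497 3.6118 0.3257
46.9343 35.2882 20.8002 6.6948 0.6653 0.0000
51.8704 41.4288 28.4393 12.2800 1.3593 0.0000 0.0000
56.2960 46.9343 35.2882 20.8002 2.7769 0.0000 0.0000 0.0000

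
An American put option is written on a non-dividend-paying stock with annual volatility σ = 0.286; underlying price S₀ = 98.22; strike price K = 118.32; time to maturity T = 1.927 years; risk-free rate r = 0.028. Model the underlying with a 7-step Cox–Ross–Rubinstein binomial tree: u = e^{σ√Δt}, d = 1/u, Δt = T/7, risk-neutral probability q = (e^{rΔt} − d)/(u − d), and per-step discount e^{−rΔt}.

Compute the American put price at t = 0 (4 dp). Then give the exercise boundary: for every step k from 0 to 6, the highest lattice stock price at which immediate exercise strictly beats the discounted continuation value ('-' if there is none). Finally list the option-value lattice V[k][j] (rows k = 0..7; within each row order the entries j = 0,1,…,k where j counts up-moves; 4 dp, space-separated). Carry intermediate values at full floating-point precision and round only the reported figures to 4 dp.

Δt=0.27529, u=1.16190, d=0.86066, q=0.48824, disc=e^(-rΔt)=0.99232
k=7 terminal: V=max(K-S,0) → 83.9630 71.9375 55.7030 33.7861 4.1981 0.0000 0.0000 0.0000
k=6: j=0 S=39.9195 intr=78.4005 cont=77.4920 V=78.4005[EX]; j=1 S=53.8919 intr=64.4281 cont=63.5196 V=64.4281[EX]; j=2 S=72.7548 intr=45.5652 cont=44.6567 V=45.5652[EX]; j=3 S=98.2200 intr=20.1000 cont=19.1915 V=20.1000[EX]; j=4 S=132.5984 intr=0.0000 cont=2.1319 V=2.1319[hold]; j=5 S=179.0097 intr=0.0000 cont=0.0000 V=0.0000[hold]; j=6 S=241.6657 intr=0.0000 cont=0.0000 V=0.0000[hold]  S*(6)=98.2200
k=5: j=0 S=46.3825 intr=71.9375 cont=71.0290 V=71.9375[EX]; j=1 S=62.6170 intr=55.7030 cont=54.7945 V=55.7030[EX]; j=2 S=84.5339 intr=33.7861 cont=32.8776 V=33.7861[EX]; j=3 S=114.1219 intr=4.1981 cont=11.2402 V=11.2402[hold]; j=4 S=154.0662 intr=0.0000 cont=1.0826 V=1.0826[hold]; j=5 S=207.9916 intr=0.0000 cont=0.0000 V=0.0000[hold]  S*(5)=84.5339
k=4: j=0 S=53.8919 intr=64.4281 cont=63.5196 V=64.4281[EX]; j=1 S=72.7548 intr=45.5652 cont=44.6567 V=45.5652[EX]; j=2 S=98.2200 intr=20.1000 cont=22.6034 V=22.6034[hold]; j=3 S=132.5984 intr=0.0000 cont=6.2326 V=6.2326[hold]; j=4 S=179.0097 intr=0.0000 cont=0.5498 V=0.5498[hold]  S*(4)=72.7548
k=3: j=0 S=62.6170 intr=55.7030 cont=54.7945 V=55.7030[EX]; j=1 S=84.5339 intr=33.7861 cont=34.0905 V=34.0905[hold]; j=2 S=114.1219 intr=4.1981 cont=14.4983 V=14.4983[hold]; j=3 S=154.0662 intr=0.0000 cont=3.4315 V=3.4315[hold]  S*(3)=62.6170
k=2: j=0 S=72.7548 intr=45.5652 cont=44.8042 V=45.5652[EX]; j=1 S=98.2200 intr=20.1000 cont=24.3365 V=24.3365[hold]; j=2 S=132.5984 intr=0.0000 cont=9.0252 V=9.0252[hold]  S*(2)=72.7548
k=1: j=0 S=84.5339 intr=33.7861 cont=34.9302 V=34.9302[hold]; j=1 S=114.1219 intr=4.1981 cont=16.7314 V=16.7314[hold]  S*(1)=-
k=0: j=0 S=98.2200 intr=20.1000 cont=25.8448 V=25.8448[hold]  S*(0)=-

price = 25.8448
boundary = - - 72.7548 62.6170 72.7548 84.5339 98.2200
tree:
25.8448
34.9302 16.7314
45.5652 24.3365 9.0252
55.7030 34.0905 14.4983 3.4315
64.4281 45.5652 22.6034 6.2326 0.5498
71.9375 55.7030 33.7861 11.2402 1.0826 0.0000
78.4005 64.4281 45.5652 20.1000 2.1319 0.0000 0.0000
83.9630 71.9375 55.7030 33.7861 4.1981 0.0000 0.0000 0.0000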